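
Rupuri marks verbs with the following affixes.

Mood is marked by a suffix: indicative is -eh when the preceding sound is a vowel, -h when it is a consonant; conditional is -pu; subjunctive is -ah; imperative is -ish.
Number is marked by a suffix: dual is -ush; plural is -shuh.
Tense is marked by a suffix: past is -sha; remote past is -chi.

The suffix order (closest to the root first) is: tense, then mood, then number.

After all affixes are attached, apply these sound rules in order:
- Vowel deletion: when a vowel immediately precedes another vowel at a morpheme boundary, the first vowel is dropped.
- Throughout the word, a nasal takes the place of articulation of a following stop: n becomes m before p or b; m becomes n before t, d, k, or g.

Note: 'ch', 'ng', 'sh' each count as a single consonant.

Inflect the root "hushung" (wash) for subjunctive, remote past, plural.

hushungchahshuh

Attach tense remote past -chi → hushungchi.
Attach mood subjunctive -ah → hushungchiah.
Attach number plural -shuh → hushungchiahshuh.
Apply vowel deletion: hushungchiahshuh → hushungchahshuh.
Nasal assimilation: no change.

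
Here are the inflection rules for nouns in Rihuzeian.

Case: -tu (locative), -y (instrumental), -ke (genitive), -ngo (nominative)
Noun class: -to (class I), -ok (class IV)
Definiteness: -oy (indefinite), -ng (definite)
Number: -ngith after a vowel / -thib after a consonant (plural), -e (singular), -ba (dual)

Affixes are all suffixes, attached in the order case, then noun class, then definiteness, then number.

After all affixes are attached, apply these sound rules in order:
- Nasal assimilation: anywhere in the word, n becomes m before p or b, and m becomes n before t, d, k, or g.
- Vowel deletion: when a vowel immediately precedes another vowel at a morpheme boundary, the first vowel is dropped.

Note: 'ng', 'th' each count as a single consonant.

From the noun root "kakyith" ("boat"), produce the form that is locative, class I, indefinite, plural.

kakyithtutoythib

Attach case locative -tu → kakyithtu.
Attach noun class class I -to → kakyithtuto.
Attach definiteness indefinite -oy → kakyithtutooy.
Attach number plural -thib (after consonant 'y') → kakyithtutooythib.
Nasal assimilation: no change.
Apply vowel deletion: kakyithtutooythib → kakyithtutoythib.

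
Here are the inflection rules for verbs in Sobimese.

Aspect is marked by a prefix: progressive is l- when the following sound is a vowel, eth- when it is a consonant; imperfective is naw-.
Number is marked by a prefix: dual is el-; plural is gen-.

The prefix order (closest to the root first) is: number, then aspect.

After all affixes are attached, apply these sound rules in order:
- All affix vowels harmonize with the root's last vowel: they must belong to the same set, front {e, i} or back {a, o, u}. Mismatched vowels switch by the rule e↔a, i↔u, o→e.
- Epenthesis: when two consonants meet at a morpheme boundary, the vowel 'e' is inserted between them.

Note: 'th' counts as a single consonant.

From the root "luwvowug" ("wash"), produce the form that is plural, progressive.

Attach number plural gen- → genluwvowug.
Attach aspect progressive eth- (before consonant 'g') → ethgenluwvowug.
Apply vowel harmony: ethgenluwvowug → athganluwvowug.
Apply epenthesis: athganluwvowug → atheganeluwvowug.

atheganeluwvowug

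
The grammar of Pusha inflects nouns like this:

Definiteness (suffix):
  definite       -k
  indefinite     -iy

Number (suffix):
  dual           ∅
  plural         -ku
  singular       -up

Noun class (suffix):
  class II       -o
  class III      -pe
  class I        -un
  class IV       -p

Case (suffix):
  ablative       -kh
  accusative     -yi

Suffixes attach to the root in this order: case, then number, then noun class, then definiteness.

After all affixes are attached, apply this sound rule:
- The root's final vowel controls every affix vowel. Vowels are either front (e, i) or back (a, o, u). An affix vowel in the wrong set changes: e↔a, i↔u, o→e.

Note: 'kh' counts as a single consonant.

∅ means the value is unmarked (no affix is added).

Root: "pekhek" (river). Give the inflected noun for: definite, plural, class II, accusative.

Attach case accusative -yi → pekhekyi.
Attach number plural -ku → pekhekyiku.
Attach noun class class II -o → pekhekyikuo.
Attach definiteness definite -k → pekhekyikuok.
Apply vowel harmony: pekhekyikuok → pekhekyikiek.

pekhekyikiek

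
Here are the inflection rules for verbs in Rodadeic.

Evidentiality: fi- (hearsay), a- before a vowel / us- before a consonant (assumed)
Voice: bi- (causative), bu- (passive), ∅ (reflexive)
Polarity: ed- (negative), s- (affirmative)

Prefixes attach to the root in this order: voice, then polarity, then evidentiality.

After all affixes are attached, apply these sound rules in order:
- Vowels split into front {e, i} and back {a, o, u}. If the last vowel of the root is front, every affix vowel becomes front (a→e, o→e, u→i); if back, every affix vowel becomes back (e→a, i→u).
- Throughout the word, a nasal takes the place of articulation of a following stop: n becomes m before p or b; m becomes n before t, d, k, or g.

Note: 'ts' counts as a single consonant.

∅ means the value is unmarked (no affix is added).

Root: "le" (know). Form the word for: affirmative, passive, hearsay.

fisbile

Attach voice passive bu- → bule.
Attach polarity affirmative s- → sbule.
Attach evidentiality hearsay fi- → fisbule.
Apply vowel harmony: fisbule → fisbile.
Nasal assimilation: no change.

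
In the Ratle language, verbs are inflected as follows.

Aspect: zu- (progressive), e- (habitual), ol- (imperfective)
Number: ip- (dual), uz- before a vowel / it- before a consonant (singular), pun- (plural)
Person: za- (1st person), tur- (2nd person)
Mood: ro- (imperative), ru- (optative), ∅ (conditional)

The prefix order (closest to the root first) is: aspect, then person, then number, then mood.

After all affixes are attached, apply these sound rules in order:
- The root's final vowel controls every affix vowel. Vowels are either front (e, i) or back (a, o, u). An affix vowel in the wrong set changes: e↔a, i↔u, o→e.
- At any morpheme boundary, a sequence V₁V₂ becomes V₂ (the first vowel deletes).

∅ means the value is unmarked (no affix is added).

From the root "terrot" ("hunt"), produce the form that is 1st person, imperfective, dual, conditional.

Attach aspect imperfective ol- → olterrot.
Attach person 1st person za- → zaolterrot.
Attach number dual ip- → ipzaolterrot.
mood = conditional: zero marking, form stays ipzaolterrot.
Apply vowel harmony: ipzaolterrot → upzaolterrot.
Apply vowel deletion: upzaolterrot → upzolterrot.

upzolterrot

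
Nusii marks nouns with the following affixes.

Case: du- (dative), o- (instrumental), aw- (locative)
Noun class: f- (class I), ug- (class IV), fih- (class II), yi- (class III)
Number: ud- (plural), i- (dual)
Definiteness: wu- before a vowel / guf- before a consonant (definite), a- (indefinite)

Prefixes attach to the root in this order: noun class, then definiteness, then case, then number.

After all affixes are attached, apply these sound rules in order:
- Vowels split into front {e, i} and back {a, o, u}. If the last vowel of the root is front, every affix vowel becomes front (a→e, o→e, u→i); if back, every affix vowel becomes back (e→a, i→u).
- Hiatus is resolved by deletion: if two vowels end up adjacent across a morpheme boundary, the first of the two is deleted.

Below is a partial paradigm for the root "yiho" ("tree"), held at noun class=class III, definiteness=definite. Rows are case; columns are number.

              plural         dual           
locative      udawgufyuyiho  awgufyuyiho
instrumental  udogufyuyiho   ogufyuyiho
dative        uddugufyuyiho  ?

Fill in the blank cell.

Attach noun class class III yi- → yiyiho.
Attach definiteness definite guf- (before consonant 'y') → gufyiyiho.
Attach case dative du- → dugufyiyiho.
Attach number dual i- → idugufyiyiho.
Apply vowel harmony: idugufyiyiho → udugufyuyiho.
Vowel deletion: no change.

udugufyuyiho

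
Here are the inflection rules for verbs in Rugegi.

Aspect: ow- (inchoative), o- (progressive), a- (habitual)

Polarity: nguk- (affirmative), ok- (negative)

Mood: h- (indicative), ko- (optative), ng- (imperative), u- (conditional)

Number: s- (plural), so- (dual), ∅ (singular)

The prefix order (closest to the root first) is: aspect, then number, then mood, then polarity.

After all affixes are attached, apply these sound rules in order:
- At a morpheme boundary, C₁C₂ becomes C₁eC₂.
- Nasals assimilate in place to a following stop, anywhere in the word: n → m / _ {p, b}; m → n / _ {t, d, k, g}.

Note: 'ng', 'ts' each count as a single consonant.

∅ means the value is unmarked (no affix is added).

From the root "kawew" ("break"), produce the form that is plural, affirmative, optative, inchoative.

Attach aspect inchoative ow- → owkawew.
Attach number plural s- → sowkawew.
Attach mood optative ko- → kosowkawew.
Attach polarity affirmative nguk- → ngukkosowkawew.
Apply epenthesis: ngukkosowkawew → ngukekosowekawew.
Nasal assimilation: no change.

ngukekosowekawew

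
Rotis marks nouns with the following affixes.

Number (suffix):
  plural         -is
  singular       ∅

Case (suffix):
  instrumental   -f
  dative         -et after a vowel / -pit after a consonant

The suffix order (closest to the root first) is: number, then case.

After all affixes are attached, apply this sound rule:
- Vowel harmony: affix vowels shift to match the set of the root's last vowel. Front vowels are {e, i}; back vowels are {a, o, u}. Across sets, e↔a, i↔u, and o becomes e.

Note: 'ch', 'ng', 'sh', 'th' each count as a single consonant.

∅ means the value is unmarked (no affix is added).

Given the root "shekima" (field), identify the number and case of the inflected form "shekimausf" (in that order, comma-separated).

Segment: shekima-is-f.
number: -is → plural.
case: -f → instrumental.

plural, instrumental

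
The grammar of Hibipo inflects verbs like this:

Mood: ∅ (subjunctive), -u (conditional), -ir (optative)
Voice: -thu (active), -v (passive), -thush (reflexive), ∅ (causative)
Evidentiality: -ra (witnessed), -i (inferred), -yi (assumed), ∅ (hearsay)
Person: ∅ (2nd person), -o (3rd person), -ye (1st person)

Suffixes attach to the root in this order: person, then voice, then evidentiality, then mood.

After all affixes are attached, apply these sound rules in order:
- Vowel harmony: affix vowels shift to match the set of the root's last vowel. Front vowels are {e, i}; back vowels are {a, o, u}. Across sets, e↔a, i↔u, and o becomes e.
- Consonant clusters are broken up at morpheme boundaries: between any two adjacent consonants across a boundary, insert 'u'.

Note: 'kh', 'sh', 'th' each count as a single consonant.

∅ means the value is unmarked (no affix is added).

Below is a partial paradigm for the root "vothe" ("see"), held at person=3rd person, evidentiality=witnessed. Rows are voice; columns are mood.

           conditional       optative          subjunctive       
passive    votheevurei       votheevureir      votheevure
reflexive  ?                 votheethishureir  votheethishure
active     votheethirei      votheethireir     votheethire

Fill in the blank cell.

Attach person 3rd person -o → votheo.
Attach voice reflexive -thush → votheothush.
Attach evidentiality witnessed -ra → votheothushra.
Attach mood conditional -u → votheothushrau.
Apply vowel harmony: votheothushrau → votheethishrei.
Apply epenthesis: votheethishrei → votheethishurei.

votheethishurei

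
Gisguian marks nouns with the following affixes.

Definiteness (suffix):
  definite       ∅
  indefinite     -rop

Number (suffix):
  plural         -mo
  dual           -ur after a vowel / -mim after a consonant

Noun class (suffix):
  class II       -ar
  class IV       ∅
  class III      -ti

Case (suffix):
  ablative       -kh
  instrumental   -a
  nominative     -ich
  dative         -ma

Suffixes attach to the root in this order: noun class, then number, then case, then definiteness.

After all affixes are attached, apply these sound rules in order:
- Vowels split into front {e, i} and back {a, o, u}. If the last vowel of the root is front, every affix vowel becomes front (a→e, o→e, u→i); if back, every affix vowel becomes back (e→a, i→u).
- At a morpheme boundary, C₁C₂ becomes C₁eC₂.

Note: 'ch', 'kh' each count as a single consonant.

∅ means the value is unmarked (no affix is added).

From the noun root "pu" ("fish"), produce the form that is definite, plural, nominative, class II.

puaremouch

Attach noun class class II -ar → puar.
Attach number plural -mo → puarmo.
Attach case nominative -ich → puarmoich.
definiteness = definite: zero marking, form stays puarmoich.
Apply vowel harmony: puarmoich → puarmouch.
Apply epenthesis: puarmouch → puaremouch.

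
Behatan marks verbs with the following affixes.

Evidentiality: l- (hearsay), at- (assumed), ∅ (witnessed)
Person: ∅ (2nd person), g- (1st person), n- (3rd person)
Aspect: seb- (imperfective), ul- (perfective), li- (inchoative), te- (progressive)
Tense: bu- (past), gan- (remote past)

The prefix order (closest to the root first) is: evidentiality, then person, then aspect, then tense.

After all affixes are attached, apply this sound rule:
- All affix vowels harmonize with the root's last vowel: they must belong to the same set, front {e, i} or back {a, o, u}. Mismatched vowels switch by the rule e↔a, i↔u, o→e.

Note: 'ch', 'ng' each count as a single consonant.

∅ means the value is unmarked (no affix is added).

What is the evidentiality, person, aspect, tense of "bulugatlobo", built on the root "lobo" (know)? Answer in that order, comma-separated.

Segment: bu-li-g-at-lobo.
evidentiality: at- → assumed.
person: g- → 1st person.
aspect: li- → inchoative.
tense: bu- → past.

assumed, 1st person, inchoative, past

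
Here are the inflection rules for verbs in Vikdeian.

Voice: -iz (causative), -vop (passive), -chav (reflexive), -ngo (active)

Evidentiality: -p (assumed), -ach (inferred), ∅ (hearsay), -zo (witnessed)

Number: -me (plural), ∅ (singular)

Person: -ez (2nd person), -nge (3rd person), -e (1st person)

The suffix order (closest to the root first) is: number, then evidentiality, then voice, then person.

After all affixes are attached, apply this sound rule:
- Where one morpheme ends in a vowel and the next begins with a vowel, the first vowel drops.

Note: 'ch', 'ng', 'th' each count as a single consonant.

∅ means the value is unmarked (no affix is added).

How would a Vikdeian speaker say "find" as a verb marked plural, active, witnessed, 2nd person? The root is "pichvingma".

Attach number plural -me → pichvingmame.
Attach evidentiality witnessed -zo → pichvingmamezo.
Attach voice active -ngo → pichvingmamezongo.
Attach person 2nd person -ez → pichvingmamezongoez.
Apply vowel deletion: pichvingmamezongoez → pichvingmamezongez.

pichvingmamezongez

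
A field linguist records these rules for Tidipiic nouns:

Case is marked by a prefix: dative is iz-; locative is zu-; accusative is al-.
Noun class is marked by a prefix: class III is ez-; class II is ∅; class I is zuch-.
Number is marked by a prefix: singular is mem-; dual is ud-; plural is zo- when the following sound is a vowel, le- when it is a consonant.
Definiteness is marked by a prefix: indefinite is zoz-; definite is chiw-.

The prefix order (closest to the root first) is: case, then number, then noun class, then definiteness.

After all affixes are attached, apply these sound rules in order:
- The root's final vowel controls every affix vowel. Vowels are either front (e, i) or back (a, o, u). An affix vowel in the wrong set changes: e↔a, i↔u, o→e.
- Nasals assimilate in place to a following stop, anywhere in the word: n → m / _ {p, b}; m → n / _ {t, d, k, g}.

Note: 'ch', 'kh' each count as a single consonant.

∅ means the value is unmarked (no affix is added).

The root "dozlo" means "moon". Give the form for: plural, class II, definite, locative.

Attach case locative zu- → zudozlo.
Attach number plural le- (before consonant 'z') → lezudozlo.
noun class = class II: zero marking, form stays lezudozlo.
Attach definiteness definite chiw- → chiwlezudozlo.
Apply vowel harmony: chiwlezudozlo → chuwlazudozlo.
Nasal assimilation: no change.

chuwlazudozlo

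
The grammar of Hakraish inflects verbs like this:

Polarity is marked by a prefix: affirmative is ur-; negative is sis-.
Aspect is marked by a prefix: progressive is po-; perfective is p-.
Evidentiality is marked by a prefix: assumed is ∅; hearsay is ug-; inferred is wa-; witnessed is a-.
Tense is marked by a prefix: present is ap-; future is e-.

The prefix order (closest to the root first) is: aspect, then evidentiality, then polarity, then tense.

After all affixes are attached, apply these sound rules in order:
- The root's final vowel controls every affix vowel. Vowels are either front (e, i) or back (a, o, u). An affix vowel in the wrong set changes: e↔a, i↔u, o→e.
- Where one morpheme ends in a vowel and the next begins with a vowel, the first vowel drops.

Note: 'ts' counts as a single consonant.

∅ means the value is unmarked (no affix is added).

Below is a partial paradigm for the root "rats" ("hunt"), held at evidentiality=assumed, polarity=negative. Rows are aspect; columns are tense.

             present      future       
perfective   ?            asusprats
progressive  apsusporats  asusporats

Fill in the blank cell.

apsusprats

Attach aspect perfective p- → prats.
evidentiality = assumed: zero marking, form stays prats.
Attach polarity negative sis- → sisprats.
Attach tense present ap- → apsisprats.
Apply vowel harmony: apsisprats → apsusprats.
Vowel deletion: no change.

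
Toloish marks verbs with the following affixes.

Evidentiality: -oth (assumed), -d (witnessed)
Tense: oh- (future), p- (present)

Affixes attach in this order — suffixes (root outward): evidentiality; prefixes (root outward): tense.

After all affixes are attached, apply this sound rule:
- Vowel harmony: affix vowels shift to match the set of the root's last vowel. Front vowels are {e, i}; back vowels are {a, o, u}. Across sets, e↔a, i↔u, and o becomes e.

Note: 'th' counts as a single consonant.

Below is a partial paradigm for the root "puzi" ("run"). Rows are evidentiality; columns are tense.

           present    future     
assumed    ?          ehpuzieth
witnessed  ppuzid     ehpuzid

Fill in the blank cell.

ppuzieth

Attach evidentiality assumed -oth → puzioth.
Attach tense present p- → ppuzioth.
Apply vowel harmony: ppuzioth → ppuzieth.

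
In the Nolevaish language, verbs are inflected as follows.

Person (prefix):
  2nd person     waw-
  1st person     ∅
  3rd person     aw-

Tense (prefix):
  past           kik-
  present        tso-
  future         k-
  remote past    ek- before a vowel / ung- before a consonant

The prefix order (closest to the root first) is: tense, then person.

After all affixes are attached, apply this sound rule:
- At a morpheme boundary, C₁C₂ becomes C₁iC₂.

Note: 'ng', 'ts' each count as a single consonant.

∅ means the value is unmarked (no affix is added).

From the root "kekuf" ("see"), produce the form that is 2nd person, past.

wawikikikekuf

Attach tense past kik- → kikkekuf.
Attach person 2nd person waw- → wawkikkekuf.
Apply epenthesis: wawkikkekuf → wawikikikekuf.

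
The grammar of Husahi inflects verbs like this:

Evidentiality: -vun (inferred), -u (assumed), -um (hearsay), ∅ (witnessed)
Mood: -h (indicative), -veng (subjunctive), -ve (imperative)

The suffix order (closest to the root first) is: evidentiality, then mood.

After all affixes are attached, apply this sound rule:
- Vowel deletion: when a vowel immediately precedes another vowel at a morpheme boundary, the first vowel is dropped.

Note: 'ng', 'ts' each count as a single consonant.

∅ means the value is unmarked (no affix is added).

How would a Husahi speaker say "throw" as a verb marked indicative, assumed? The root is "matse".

Attach evidentiality assumed -u → matseu.
Attach mood indicative -h → matseuh.
Apply vowel deletion: matseuh → matsuh.

matsuh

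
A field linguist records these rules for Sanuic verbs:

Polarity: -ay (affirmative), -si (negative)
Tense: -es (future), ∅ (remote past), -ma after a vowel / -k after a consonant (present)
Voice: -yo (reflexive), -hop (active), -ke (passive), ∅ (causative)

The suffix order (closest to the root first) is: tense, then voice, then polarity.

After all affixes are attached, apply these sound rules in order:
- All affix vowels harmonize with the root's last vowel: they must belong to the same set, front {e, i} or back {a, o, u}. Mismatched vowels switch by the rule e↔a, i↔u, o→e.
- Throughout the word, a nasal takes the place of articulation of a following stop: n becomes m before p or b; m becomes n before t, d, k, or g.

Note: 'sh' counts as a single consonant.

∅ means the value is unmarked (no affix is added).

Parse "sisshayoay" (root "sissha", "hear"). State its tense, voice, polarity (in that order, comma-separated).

remote past, reflexive, affirmative

Segment: sissha-yo-ay.
tense: ∅ → remote past.
voice: -yo → reflexive.
polarity: -ay → affirmative.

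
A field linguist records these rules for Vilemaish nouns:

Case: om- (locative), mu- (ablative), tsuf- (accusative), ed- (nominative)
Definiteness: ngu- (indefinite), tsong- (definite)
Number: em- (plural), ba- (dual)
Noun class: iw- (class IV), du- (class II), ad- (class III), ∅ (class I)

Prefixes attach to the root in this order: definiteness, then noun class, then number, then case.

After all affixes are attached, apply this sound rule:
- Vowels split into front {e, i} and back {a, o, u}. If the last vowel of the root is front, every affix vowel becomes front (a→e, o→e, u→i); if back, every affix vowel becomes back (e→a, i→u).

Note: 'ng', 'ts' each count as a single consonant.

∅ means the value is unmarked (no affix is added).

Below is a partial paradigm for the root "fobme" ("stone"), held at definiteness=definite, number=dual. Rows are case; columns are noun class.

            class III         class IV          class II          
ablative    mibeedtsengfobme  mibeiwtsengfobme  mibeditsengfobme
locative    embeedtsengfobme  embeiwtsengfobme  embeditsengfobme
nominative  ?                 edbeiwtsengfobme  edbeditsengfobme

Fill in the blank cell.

Attach definiteness definite tsong- → tsongfobme.
Attach noun class class III ad- → adtsongfobme.
Attach number dual ba- → baadtsongfobme.
Attach case nominative ed- → edbaadtsongfobme.
Apply vowel harmony: edbaadtsongfobme → edbeedtsengfobme.

edbeedtsengfobme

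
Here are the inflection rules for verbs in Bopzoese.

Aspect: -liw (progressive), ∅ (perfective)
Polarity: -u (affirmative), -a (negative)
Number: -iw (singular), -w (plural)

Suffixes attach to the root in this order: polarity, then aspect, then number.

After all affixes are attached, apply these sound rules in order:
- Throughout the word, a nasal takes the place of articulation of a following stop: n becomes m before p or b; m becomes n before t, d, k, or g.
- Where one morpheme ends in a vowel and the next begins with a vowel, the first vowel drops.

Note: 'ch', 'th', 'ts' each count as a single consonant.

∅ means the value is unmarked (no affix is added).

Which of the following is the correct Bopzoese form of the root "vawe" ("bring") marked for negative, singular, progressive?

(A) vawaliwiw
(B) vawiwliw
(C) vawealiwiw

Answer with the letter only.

A

Attach polarity negative -a → vawea.
Attach aspect progressive -liw → vawealiw.
Attach number singular -iw → vawealiwiw.
Nasal assimilation: no change.
Apply vowel deletion: vawealiwiw → vawaliwiw.
So the correct form is vawaliwiw, option (A).
(C) vawealiwiw is wrong: it fails to apply the sound rule(s).
(B) vawiwliw is wrong: it has the affixes in the wrong order.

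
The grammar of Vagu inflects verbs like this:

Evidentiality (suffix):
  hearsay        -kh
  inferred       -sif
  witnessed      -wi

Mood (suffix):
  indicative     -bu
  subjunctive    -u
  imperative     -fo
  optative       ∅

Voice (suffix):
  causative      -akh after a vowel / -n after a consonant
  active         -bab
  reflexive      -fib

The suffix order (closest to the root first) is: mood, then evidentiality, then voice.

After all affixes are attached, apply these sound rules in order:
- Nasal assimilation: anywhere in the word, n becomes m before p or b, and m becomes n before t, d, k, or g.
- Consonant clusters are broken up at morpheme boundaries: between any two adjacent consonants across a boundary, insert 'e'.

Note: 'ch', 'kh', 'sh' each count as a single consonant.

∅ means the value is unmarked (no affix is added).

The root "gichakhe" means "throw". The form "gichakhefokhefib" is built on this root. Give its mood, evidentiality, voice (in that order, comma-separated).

Segment: gichakhe-fo-kh-fib.
mood: -fo → imperative.
evidentiality: -kh → hearsay.
voice: -fib → reflexive.

imperative, hearsay, reflexive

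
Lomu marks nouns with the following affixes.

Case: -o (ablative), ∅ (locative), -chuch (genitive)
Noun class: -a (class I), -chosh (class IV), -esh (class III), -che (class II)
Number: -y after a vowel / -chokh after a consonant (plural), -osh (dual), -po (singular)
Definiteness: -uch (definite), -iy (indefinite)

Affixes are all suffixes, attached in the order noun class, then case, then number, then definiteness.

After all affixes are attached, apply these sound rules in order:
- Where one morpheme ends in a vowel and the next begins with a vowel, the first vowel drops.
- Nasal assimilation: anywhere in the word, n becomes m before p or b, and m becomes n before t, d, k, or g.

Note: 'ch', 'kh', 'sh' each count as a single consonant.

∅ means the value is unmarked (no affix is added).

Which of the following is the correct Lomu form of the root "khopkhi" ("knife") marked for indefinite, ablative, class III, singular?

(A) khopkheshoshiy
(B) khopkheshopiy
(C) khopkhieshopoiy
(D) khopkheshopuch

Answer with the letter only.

Attach noun class class III -esh → khopkhiesh.
Attach case ablative -o → khopkhiesho.
Attach number singular -po → khopkhieshopo.
Attach definiteness indefinite -iy → khopkhieshopoiy.
Apply vowel deletion: khopkhieshopoiy → khopkheshopiy.
Nasal assimilation: no change.
So the correct form is khopkheshopiy, option (B).
(A) khopkheshoshiy is wrong: it uses dual instead of singular for number.
(C) khopkhieshopoiy is wrong: it fails to apply the sound rule(s).
(D) khopkheshopuch is wrong: it uses definite instead of indefinite for definiteness.

B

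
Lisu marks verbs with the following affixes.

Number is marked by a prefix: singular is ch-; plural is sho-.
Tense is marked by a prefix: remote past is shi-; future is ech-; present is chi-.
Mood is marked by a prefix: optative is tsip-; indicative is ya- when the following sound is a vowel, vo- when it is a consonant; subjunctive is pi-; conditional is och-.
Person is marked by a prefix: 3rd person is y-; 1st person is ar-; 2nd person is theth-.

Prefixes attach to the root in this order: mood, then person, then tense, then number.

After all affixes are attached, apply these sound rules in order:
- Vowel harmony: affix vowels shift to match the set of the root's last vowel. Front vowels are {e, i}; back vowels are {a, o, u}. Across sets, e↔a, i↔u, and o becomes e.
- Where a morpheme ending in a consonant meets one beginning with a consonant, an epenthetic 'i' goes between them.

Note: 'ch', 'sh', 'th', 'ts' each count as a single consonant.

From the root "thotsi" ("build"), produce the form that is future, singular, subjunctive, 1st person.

Attach mood subjunctive pi- → pithotsi.
Attach person 1st person ar- → arpithotsi.
Attach tense future ech- → echarpithotsi.
Attach number singular ch- → checharpithotsi.
Apply vowel harmony: checharpithotsi → checherpithotsi.
Apply epenthesis: checherpithotsi → checheripithotsi.

checheripithotsi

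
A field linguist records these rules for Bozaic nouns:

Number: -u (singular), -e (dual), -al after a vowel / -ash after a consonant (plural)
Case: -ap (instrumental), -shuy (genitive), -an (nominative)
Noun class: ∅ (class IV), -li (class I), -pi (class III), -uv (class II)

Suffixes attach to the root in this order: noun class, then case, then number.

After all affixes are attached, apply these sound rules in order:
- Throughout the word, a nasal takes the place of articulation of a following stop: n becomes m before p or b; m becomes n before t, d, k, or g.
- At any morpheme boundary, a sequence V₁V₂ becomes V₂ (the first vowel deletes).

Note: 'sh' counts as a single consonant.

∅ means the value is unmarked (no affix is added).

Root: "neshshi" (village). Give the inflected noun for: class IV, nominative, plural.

noun class = class IV: zero marking, form stays neshshi.
Attach case nominative -an → neshshian.
Attach number plural -ash (after consonant 'n') → neshshianash.
Nasal assimilation: no change.
Apply vowel deletion: neshshianash → neshshanash.

neshshanash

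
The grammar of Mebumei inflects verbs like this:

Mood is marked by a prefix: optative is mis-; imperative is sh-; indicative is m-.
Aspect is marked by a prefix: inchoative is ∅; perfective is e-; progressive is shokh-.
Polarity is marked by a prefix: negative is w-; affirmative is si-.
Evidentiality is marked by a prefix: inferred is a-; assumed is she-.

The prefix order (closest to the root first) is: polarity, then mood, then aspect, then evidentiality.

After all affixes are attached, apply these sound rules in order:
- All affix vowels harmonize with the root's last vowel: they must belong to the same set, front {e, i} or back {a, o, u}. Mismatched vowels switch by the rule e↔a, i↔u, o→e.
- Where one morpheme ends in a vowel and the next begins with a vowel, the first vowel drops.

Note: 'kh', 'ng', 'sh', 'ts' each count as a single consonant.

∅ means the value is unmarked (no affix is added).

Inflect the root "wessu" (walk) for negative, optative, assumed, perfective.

shamuswwessu

Attach polarity negative w- → wwessu.
Attach mood optative mis- → miswwessu.
Attach aspect perfective e- → emiswwessu.
Attach evidentiality assumed she- → sheemiswwessu.
Apply vowel harmony: sheemiswwessu → shaamuswwessu.
Apply vowel deletion: shaamuswwessu → shamuswwessu.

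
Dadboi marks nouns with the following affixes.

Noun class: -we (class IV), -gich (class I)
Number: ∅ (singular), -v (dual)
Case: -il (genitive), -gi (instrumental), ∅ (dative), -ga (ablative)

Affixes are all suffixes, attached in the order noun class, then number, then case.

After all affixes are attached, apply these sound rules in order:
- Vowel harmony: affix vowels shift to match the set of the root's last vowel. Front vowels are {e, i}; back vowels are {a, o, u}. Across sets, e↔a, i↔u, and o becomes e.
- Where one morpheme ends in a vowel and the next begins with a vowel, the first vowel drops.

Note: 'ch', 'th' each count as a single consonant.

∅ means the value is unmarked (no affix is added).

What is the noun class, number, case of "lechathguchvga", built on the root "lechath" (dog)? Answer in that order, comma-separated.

Segment: lechath-gich-v-ga.
noun class: -gich → class I.
number: -v → dual.
case: -ga → ablative.

class I, dual, ablative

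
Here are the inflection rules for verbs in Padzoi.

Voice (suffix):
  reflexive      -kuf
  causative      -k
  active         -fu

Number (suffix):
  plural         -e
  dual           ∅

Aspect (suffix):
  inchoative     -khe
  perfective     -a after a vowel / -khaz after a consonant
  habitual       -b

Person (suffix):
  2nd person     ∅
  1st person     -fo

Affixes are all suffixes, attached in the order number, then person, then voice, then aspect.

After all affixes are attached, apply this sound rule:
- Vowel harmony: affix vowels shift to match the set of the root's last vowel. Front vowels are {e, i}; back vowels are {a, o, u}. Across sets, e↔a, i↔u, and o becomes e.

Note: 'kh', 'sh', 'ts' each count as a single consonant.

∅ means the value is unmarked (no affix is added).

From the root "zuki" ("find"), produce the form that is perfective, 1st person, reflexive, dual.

zukifekifkhez

number = dual: zero marking, form stays zuki.
Attach person 1st person -fo → zukifo.
Attach voice reflexive -kuf → zukifokuf.
Attach aspect perfective -khaz (after consonant 'f') → zukifokufkhaz.
Apply vowel harmony: zukifokufkhaz → zukifekifkhez.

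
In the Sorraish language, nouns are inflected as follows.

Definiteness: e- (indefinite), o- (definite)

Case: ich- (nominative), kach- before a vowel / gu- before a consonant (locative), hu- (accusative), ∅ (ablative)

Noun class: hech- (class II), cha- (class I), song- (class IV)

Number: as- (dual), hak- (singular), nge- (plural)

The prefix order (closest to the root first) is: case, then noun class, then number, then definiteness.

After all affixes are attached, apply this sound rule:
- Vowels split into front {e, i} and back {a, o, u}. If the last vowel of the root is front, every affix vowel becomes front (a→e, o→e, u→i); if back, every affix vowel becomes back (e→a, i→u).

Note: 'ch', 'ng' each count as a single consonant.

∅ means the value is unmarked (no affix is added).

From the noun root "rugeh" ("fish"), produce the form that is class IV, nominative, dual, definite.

Attach case nominative ich- → ichrugeh.
Attach noun class class IV song- → songichrugeh.
Attach number dual as- → assongichrugeh.
Attach definiteness definite o- → oassongichrugeh.
Apply vowel harmony: oassongichrugeh → eessengichrugeh.

eessengichrugeh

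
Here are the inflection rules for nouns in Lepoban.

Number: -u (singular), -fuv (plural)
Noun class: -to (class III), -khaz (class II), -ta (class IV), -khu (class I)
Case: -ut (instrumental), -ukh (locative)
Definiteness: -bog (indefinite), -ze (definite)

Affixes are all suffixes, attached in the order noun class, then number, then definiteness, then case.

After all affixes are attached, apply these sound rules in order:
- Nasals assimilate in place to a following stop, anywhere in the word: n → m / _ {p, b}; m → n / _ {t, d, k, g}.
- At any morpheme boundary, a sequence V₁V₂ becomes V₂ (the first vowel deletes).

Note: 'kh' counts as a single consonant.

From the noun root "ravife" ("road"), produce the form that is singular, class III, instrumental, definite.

Attach noun class class III -to → ravifeto.
Attach number singular -u → ravifetou.
Attach definiteness definite -ze → ravifetouze.
Attach case instrumental -ut → ravifetouzeut.
Nasal assimilation: no change.
Apply vowel deletion: ravifetouzeut → ravifetuzut.

ravifetuzut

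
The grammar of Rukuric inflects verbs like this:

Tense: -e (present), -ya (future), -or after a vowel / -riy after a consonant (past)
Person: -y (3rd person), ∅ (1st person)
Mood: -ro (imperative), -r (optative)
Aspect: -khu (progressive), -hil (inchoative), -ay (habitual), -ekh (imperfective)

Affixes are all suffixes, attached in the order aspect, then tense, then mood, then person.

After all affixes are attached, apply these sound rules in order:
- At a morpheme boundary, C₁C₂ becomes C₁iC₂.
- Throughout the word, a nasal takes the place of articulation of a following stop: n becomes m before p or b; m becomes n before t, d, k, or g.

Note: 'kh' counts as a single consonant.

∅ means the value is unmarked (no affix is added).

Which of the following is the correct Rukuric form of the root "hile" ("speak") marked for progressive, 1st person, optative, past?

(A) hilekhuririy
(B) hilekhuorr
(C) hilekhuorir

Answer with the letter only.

C

Attach aspect progressive -khu → hilekhu.
Attach tense past -or (after vowel 'u') → hilekhuor.
Attach mood optative -r → hilekhuorr.
person = 1st person: zero marking, form stays hilekhuorr.
Apply epenthesis: hilekhuorr → hilekhuorir.
Nasal assimilation: no change.
So the correct form is hilekhuorir, option (C).
(A) hilekhuririy is wrong: it has the affixes in the wrong order.
(B) hilekhuorr is wrong: it fails to apply the sound rule(s).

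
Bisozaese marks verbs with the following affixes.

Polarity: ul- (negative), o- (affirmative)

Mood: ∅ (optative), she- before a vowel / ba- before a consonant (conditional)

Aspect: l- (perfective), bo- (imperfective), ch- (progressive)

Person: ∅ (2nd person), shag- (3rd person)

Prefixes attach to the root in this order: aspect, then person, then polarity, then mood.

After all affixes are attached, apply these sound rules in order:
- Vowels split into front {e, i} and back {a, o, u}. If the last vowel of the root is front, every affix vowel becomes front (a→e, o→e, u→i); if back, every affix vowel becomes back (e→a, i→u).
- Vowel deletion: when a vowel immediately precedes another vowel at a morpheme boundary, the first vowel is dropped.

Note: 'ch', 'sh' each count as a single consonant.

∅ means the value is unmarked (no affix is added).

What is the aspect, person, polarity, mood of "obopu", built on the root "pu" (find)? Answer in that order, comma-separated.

Segment: o-bo-pu.
aspect: bo- → imperfective.
person: ∅ → 2nd person.
polarity: o- → affirmative.
mood: ∅ → optative.

imperfective, 2nd person, affirmative, optative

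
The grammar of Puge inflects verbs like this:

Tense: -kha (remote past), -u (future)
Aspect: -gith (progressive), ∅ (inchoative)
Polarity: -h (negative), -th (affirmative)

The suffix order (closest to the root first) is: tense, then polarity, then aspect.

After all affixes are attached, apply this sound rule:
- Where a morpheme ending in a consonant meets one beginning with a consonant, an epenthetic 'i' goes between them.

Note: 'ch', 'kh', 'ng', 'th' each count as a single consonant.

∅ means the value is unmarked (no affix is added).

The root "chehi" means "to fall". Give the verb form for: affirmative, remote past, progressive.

Attach tense remote past -kha → chehikha.
Attach polarity affirmative -th → chehikhath.
Attach aspect progressive -gith → chehikhathgith.
Apply epenthesis: chehikhathgith → chehikhathigith.

chehikhathigith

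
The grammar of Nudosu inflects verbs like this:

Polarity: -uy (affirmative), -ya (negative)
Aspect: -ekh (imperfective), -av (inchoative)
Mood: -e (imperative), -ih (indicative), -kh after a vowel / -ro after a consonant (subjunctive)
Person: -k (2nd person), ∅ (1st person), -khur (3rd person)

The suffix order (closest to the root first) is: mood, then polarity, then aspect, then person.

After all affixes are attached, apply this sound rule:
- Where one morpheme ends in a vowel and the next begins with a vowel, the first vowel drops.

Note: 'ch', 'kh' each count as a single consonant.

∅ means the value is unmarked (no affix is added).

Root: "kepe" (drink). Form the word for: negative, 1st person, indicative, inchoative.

kepihyav

Attach mood indicative -ih → kepeih.
Attach polarity negative -ya → kepeihya.
Attach aspect inchoative -av → kepeihyaav.
person = 1st person: zero marking, form stays kepeihyaav.
Apply vowel deletion: kepeihyaav → kepihyav.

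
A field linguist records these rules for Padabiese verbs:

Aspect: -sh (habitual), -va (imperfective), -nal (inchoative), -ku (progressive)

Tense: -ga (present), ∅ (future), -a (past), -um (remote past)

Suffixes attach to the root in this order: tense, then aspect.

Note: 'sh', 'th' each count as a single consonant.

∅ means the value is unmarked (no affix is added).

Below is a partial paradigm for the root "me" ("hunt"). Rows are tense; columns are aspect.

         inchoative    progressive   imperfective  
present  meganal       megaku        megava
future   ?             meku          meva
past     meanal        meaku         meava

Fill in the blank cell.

tense = future: zero marking, form stays me.
Attach aspect inchoative -nal → menal.

menal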